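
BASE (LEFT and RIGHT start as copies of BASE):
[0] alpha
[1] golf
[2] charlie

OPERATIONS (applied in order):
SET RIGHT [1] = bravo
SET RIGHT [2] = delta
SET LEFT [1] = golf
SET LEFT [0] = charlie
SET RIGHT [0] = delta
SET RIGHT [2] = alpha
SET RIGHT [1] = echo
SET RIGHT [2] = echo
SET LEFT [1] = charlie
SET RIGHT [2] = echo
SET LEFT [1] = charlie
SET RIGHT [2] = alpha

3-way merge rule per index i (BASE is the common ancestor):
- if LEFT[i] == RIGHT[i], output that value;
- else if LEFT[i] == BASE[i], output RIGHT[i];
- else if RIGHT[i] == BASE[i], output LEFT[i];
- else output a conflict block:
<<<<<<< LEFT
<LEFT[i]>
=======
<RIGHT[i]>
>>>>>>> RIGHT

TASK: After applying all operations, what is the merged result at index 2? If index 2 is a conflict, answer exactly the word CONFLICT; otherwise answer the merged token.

Final LEFT:  [charlie, charlie, charlie]
Final RIGHT: [delta, echo, alpha]
i=0: BASE=alpha L=charlie R=delta all differ -> CONFLICT
i=1: BASE=golf L=charlie R=echo all differ -> CONFLICT
i=2: L=charlie=BASE, R=alpha -> take RIGHT -> alpha
Index 2 -> alpha

Answer: alpha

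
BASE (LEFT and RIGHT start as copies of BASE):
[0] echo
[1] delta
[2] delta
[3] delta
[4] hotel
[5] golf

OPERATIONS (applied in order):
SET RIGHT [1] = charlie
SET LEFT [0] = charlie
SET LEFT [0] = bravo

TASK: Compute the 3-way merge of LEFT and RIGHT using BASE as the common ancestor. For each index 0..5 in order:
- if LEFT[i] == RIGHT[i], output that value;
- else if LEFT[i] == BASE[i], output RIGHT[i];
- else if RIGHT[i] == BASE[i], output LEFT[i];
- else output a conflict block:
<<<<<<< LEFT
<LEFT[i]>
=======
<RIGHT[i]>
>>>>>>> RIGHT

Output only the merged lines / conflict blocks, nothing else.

Final LEFT:  [bravo, delta, delta, delta, hotel, golf]
Final RIGHT: [echo, charlie, delta, delta, hotel, golf]
i=0: L=bravo, R=echo=BASE -> take LEFT -> bravo
i=1: L=delta=BASE, R=charlie -> take RIGHT -> charlie
i=2: L=delta R=delta -> agree -> delta
i=3: L=delta R=delta -> agree -> delta
i=4: L=hotel R=hotel -> agree -> hotel
i=5: L=golf R=golf -> agree -> golf

Answer: bravo
charlie
delta
delta
hotel
golf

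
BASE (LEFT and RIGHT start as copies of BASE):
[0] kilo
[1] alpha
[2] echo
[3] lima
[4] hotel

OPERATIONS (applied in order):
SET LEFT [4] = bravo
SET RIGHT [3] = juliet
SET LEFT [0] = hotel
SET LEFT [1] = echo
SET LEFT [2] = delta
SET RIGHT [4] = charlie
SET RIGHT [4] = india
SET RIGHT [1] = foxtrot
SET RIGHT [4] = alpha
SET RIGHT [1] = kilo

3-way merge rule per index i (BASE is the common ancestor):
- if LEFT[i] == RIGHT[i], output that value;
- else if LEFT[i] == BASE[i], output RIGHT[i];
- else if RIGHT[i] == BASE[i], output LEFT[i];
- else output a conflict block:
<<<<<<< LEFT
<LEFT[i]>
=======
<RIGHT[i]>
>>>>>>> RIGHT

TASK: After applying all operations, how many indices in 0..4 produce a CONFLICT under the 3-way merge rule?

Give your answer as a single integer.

Final LEFT:  [hotel, echo, delta, lima, bravo]
Final RIGHT: [kilo, kilo, echo, juliet, alpha]
i=0: L=hotel, R=kilo=BASE -> take LEFT -> hotel
i=1: BASE=alpha L=echo R=kilo all differ -> CONFLICT
i=2: L=delta, R=echo=BASE -> take LEFT -> delta
i=3: L=lima=BASE, R=juliet -> take RIGHT -> juliet
i=4: BASE=hotel L=bravo R=alpha all differ -> CONFLICT
Conflict count: 2

Answer: 2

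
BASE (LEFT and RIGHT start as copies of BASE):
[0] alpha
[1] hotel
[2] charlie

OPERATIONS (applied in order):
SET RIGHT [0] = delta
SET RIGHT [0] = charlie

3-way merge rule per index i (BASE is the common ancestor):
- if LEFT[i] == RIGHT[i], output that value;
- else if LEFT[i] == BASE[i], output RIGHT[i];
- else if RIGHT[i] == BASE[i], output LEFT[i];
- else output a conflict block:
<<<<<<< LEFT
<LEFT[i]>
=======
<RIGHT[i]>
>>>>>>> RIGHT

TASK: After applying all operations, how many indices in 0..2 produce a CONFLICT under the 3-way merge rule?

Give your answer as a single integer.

Final LEFT:  [alpha, hotel, charlie]
Final RIGHT: [charlie, hotel, charlie]
i=0: L=alpha=BASE, R=charlie -> take RIGHT -> charlie
i=1: L=hotel R=hotel -> agree -> hotel
i=2: L=charlie R=charlie -> agree -> charlie
Conflict count: 0

Answer: 0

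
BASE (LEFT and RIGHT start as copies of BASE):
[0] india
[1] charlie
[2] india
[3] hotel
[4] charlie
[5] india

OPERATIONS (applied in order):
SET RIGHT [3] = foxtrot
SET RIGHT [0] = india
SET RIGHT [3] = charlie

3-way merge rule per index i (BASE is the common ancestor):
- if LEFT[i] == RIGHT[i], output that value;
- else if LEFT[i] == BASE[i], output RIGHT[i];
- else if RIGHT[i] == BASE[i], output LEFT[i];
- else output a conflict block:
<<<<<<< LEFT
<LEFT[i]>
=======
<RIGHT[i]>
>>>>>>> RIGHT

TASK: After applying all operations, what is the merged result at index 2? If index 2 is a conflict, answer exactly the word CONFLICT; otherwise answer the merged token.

Answer: india

Derivation:
Final LEFT:  [india, charlie, india, hotel, charlie, india]
Final RIGHT: [india, charlie, india, charlie, charlie, india]
i=0: L=india R=india -> agree -> india
i=1: L=charlie R=charlie -> agree -> charlie
i=2: L=india R=india -> agree -> india
i=3: L=hotel=BASE, R=charlie -> take RIGHT -> charlie
i=4: L=charlie R=charlie -> agree -> charlie
i=5: L=india R=india -> agree -> india
Index 2 -> india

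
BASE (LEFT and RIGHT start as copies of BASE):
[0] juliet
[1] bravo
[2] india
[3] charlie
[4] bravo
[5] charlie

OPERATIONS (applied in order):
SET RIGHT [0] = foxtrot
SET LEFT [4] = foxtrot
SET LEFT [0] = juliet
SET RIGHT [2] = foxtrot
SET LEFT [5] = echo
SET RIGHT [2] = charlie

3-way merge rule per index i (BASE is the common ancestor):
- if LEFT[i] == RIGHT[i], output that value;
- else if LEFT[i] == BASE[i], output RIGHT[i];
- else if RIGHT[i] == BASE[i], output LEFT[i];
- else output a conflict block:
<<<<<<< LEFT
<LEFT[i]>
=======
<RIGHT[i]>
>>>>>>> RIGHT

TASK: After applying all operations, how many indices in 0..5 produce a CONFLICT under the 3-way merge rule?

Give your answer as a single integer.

Answer: 0

Derivation:
Final LEFT:  [juliet, bravo, india, charlie, foxtrot, echo]
Final RIGHT: [foxtrot, bravo, charlie, charlie, bravo, charlie]
i=0: L=juliet=BASE, R=foxtrot -> take RIGHT -> foxtrot
i=1: L=bravo R=bravo -> agree -> bravo
i=2: L=india=BASE, R=charlie -> take RIGHT -> charlie
i=3: L=charlie R=charlie -> agree -> charlie
i=4: L=foxtrot, R=bravo=BASE -> take LEFT -> foxtrot
i=5: L=echo, R=charlie=BASE -> take LEFT -> echo
Conflict count: 0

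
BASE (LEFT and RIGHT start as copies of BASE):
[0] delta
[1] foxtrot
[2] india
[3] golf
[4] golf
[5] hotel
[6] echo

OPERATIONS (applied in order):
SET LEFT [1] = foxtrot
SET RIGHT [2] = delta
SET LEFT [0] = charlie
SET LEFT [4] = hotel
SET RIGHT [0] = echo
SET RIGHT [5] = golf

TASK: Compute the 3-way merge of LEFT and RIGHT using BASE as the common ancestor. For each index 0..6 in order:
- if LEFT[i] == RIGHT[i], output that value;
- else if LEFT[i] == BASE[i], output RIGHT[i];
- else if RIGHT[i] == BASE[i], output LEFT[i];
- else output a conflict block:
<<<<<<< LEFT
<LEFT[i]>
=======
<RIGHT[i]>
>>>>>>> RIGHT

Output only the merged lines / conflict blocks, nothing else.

Final LEFT:  [charlie, foxtrot, india, golf, hotel, hotel, echo]
Final RIGHT: [echo, foxtrot, delta, golf, golf, golf, echo]
i=0: BASE=delta L=charlie R=echo all differ -> CONFLICT
i=1: L=foxtrot R=foxtrot -> agree -> foxtrot
i=2: L=india=BASE, R=delta -> take RIGHT -> delta
i=3: L=golf R=golf -> agree -> golf
i=4: L=hotel, R=golf=BASE -> take LEFT -> hotel
i=5: L=hotel=BASE, R=golf -> take RIGHT -> golf
i=6: L=echo R=echo -> agree -> echo

Answer: <<<<<<< LEFT
charlie
=======
echo
>>>>>>> RIGHT
foxtrot
delta
golf
hotel
golf
echo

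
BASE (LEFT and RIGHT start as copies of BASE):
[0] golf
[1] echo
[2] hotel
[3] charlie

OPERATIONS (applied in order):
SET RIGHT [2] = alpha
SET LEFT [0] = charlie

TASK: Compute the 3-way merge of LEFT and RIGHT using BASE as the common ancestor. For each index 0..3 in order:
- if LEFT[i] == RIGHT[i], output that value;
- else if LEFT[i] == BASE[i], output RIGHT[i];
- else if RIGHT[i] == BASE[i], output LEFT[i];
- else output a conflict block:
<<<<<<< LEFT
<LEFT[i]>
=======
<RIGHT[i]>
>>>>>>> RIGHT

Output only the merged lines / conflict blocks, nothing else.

Final LEFT:  [charlie, echo, hotel, charlie]
Final RIGHT: [golf, echo, alpha, charlie]
i=0: L=charlie, R=golf=BASE -> take LEFT -> charlie
i=1: L=echo R=echo -> agree -> echo
i=2: L=hotel=BASE, R=alpha -> take RIGHT -> alpha
i=3: L=charlie R=charlie -> agree -> charlie

Answer: charlie
echo
alpha
charlie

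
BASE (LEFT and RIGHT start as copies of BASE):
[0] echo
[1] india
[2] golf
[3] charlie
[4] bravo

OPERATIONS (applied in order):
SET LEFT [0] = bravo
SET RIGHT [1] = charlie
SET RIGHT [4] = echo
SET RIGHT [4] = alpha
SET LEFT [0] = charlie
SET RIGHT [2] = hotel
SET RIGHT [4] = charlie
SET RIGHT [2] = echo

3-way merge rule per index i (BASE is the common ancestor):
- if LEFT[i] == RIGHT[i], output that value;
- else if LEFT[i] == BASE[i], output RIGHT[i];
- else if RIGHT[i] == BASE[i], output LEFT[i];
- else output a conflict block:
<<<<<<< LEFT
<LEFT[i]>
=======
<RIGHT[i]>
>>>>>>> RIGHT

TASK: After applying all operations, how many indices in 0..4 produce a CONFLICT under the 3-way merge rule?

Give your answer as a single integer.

Final LEFT:  [charlie, india, golf, charlie, bravo]
Final RIGHT: [echo, charlie, echo, charlie, charlie]
i=0: L=charlie, R=echo=BASE -> take LEFT -> charlie
i=1: L=india=BASE, R=charlie -> take RIGHT -> charlie
i=2: L=golf=BASE, R=echo -> take RIGHT -> echo
i=3: L=charlie R=charlie -> agree -> charlie
i=4: L=bravo=BASE, R=charlie -> take RIGHT -> charlie
Conflict count: 0

Answer: 0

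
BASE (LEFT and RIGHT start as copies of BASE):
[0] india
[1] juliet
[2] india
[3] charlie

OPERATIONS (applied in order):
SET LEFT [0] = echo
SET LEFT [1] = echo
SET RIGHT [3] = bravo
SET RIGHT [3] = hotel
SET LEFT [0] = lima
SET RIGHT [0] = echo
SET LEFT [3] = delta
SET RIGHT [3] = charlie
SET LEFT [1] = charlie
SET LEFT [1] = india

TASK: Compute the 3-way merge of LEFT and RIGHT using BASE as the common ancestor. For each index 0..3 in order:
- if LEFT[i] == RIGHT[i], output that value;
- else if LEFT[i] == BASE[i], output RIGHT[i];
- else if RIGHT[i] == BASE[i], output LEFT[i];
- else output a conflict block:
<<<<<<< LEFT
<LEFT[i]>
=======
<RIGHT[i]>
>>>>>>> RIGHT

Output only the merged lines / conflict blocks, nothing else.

Final LEFT:  [lima, india, india, delta]
Final RIGHT: [echo, juliet, india, charlie]
i=0: BASE=india L=lima R=echo all differ -> CONFLICT
i=1: L=india, R=juliet=BASE -> take LEFT -> india
i=2: L=india R=india -> agree -> india
i=3: L=delta, R=charlie=BASE -> take LEFT -> delta

Answer: <<<<<<< LEFT
lima
=======
echo
>>>>>>> RIGHT
india
india
delta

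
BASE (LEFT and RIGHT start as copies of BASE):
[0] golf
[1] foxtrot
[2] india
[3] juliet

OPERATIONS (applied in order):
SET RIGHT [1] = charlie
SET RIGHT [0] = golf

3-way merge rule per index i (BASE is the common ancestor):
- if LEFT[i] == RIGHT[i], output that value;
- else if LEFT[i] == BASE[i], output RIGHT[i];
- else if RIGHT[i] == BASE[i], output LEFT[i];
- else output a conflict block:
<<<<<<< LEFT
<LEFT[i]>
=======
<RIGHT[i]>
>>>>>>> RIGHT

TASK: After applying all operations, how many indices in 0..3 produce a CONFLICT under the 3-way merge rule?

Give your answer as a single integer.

Final LEFT:  [golf, foxtrot, india, juliet]
Final RIGHT: [golf, charlie, india, juliet]
i=0: L=golf R=golf -> agree -> golf
i=1: L=foxtrot=BASE, R=charlie -> take RIGHT -> charlie
i=2: L=india R=india -> agree -> india
i=3: L=juliet R=juliet -> agree -> juliet
Conflict count: 0

Answer: 0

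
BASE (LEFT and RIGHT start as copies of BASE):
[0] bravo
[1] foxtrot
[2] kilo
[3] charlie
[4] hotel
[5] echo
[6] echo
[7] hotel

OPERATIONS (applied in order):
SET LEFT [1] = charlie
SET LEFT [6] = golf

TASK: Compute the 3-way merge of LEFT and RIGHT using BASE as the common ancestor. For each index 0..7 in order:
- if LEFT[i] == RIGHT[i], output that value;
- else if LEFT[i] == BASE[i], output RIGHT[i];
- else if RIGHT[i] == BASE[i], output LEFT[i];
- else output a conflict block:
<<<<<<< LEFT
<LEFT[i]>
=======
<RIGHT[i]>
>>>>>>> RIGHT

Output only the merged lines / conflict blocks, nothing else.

Final LEFT:  [bravo, charlie, kilo, charlie, hotel, echo, golf, hotel]
Final RIGHT: [bravo, foxtrot, kilo, charlie, hotel, echo, echo, hotel]
i=0: L=bravo R=bravo -> agree -> bravo
i=1: L=charlie, R=foxtrot=BASE -> take LEFT -> charlie
i=2: L=kilo R=kilo -> agree -> kilo
i=3: L=charlie R=charlie -> agree -> charlie
i=4: L=hotel R=hotel -> agree -> hotel
i=5: L=echo R=echo -> agree -> echo
i=6: L=golf, R=echo=BASE -> take LEFT -> golf
i=7: L=hotel R=hotel -> agree -> hotel

Answer: bravo
charlie
kilo
charlie
hotel
echo
golf
hotel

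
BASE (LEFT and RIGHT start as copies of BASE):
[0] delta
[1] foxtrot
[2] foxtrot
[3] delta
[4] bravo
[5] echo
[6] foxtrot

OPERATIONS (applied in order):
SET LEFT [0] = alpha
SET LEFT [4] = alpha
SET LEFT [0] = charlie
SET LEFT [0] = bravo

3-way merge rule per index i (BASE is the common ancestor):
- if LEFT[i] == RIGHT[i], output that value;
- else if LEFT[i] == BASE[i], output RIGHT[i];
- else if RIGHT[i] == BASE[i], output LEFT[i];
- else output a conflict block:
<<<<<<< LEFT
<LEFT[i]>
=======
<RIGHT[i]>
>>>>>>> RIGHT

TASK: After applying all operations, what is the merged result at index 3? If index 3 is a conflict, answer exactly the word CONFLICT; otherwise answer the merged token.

Final LEFT:  [bravo, foxtrot, foxtrot, delta, alpha, echo, foxtrot]
Final RIGHT: [delta, foxtrot, foxtrot, delta, bravo, echo, foxtrot]
i=0: L=bravo, R=delta=BASE -> take LEFT -> bravo
i=1: L=foxtrot R=foxtrot -> agree -> foxtrot
i=2: L=foxtrot R=foxtrot -> agree -> foxtrot
i=3: L=delta R=delta -> agree -> delta
i=4: L=alpha, R=bravo=BASE -> take LEFT -> alpha
i=5: L=echo R=echo -> agree -> echo
i=6: L=foxtrot R=foxtrot -> agree -> foxtrot
Index 3 -> delta

Answer: delta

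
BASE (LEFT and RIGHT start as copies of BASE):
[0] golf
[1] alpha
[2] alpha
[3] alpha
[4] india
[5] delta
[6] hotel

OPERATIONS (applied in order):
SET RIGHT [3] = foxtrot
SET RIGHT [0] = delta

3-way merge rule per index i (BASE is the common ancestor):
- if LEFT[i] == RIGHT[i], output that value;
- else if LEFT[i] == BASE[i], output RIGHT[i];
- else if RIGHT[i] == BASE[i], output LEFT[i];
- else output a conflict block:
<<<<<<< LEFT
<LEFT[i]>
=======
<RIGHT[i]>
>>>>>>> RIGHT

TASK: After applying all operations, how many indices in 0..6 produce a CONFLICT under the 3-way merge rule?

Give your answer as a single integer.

Final LEFT:  [golf, alpha, alpha, alpha, india, delta, hotel]
Final RIGHT: [delta, alpha, alpha, foxtrot, india, delta, hotel]
i=0: L=golf=BASE, R=delta -> take RIGHT -> delta
i=1: L=alpha R=alpha -> agree -> alpha
i=2: L=alpha R=alpha -> agree -> alpha
i=3: L=alpha=BASE, R=foxtrot -> take RIGHT -> foxtrot
i=4: L=india R=india -> agree -> india
i=5: L=delta R=delta -> agree -> delta
i=6: L=hotel R=hotel -> agree -> hotel
Conflict count: 0

Answer: 0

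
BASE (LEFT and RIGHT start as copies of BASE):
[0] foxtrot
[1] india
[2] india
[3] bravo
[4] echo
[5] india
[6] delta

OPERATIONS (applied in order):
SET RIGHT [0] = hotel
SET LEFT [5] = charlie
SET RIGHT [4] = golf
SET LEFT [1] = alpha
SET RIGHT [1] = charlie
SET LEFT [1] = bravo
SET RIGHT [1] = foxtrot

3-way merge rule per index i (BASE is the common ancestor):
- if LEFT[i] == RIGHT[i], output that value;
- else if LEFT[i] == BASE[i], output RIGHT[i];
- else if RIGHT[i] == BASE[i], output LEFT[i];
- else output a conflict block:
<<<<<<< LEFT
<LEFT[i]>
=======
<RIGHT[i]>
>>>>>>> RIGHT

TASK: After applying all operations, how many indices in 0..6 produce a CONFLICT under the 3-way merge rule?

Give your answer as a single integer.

Answer: 1

Derivation:
Final LEFT:  [foxtrot, bravo, india, bravo, echo, charlie, delta]
Final RIGHT: [hotel, foxtrot, india, bravo, golf, india, delta]
i=0: L=foxtrot=BASE, R=hotel -> take RIGHT -> hotel
i=1: BASE=india L=bravo R=foxtrot all differ -> CONFLICT
i=2: L=india R=india -> agree -> india
i=3: L=bravo R=bravo -> agree -> bravo
i=4: L=echo=BASE, R=golf -> take RIGHT -> golf
i=5: L=charlie, R=india=BASE -> take LEFT -> charlie
i=6: L=delta R=delta -> agree -> delta
Conflict count: 1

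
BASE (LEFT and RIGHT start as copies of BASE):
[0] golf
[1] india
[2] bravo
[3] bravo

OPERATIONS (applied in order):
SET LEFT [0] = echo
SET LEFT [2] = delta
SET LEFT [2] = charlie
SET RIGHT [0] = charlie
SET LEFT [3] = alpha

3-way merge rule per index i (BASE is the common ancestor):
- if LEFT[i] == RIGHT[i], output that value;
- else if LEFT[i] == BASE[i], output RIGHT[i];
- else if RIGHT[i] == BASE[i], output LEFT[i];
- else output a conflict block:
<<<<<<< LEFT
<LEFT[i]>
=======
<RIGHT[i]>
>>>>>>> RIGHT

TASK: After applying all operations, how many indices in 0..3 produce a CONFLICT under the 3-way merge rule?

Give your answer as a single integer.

Answer: 1

Derivation:
Final LEFT:  [echo, india, charlie, alpha]
Final RIGHT: [charlie, india, bravo, bravo]
i=0: BASE=golf L=echo R=charlie all differ -> CONFLICT
i=1: L=india R=india -> agree -> india
i=2: L=charlie, R=bravo=BASE -> take LEFT -> charlie
i=3: L=alpha, R=bravo=BASE -> take LEFT -> alpha
Conflict count: 1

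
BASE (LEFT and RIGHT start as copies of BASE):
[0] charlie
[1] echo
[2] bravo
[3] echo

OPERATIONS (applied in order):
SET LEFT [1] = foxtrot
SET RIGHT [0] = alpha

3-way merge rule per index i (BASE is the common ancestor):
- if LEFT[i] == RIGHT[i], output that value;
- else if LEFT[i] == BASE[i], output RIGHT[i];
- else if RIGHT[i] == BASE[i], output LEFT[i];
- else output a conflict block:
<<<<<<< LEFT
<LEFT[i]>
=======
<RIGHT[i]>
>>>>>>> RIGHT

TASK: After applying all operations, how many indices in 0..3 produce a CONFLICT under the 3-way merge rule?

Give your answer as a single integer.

Answer: 0

Derivation:
Final LEFT:  [charlie, foxtrot, bravo, echo]
Final RIGHT: [alpha, echo, bravo, echo]
i=0: L=charlie=BASE, R=alpha -> take RIGHT -> alpha
i=1: L=foxtrot, R=echo=BASE -> take LEFT -> foxtrot
i=2: L=bravo R=bravo -> agree -> bravo
i=3: L=echo R=echo -> agree -> echo
Conflict count: 0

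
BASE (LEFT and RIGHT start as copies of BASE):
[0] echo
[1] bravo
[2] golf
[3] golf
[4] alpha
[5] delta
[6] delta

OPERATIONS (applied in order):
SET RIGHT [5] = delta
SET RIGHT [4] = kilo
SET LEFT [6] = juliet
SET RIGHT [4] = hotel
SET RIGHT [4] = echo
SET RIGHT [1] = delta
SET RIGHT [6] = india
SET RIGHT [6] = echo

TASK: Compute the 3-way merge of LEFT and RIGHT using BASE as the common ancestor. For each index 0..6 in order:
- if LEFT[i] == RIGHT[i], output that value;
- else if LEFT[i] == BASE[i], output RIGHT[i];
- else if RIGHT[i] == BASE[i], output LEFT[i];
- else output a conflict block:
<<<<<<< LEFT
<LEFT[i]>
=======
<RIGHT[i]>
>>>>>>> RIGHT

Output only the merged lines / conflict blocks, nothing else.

Final LEFT:  [echo, bravo, golf, golf, alpha, delta, juliet]
Final RIGHT: [echo, delta, golf, golf, echo, delta, echo]
i=0: L=echo R=echo -> agree -> echo
i=1: L=bravo=BASE, R=delta -> take RIGHT -> delta
i=2: L=golf R=golf -> agree -> golf
i=3: L=golf R=golf -> agree -> golf
i=4: L=alpha=BASE, R=echo -> take RIGHT -> echo
i=5: L=delta R=delta -> agree -> delta
i=6: BASE=delta L=juliet R=echo all differ -> CONFLICT

Answer: echo
delta
golf
golf
echo
delta
<<<<<<< LEFT
juliet
=======
echo
>>>>>>> RIGHT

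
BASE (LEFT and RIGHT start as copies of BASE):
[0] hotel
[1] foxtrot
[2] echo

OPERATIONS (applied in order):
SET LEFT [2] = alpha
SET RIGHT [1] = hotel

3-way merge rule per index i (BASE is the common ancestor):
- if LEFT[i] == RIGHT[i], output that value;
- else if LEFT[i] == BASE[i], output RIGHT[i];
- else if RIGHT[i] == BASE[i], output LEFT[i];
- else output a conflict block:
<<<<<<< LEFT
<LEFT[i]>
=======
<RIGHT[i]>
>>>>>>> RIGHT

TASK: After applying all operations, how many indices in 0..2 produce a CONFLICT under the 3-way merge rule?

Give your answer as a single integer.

Final LEFT:  [hotel, foxtrot, alpha]
Final RIGHT: [hotel, hotel, echo]
i=0: L=hotel R=hotel -> agree -> hotel
i=1: L=foxtrot=BASE, R=hotel -> take RIGHT -> hotel
i=2: L=alpha, R=echo=BASE -> take LEFT -> alpha
Conflict count: 0

Answer: 0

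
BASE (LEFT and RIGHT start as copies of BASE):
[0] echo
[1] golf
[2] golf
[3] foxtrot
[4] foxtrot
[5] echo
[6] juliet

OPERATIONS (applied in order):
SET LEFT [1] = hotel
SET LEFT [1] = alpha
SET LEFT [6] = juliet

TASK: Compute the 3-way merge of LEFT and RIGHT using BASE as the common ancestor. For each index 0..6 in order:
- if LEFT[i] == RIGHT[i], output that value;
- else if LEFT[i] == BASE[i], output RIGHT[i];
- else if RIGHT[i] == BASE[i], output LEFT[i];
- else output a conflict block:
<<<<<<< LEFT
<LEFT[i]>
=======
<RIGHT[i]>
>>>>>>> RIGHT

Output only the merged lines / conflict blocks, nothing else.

Final LEFT:  [echo, alpha, golf, foxtrot, foxtrot, echo, juliet]
Final RIGHT: [echo, golf, golf, foxtrot, foxtrot, echo, juliet]
i=0: L=echo R=echo -> agree -> echo
i=1: L=alpha, R=golf=BASE -> take LEFT -> alpha
i=2: L=golf R=golf -> agree -> golf
i=3: L=foxtrot R=foxtrot -> agree -> foxtrot
i=4: L=foxtrot R=foxtrot -> agree -> foxtrot
i=5: L=echo R=echo -> agree -> echo
i=6: L=juliet R=juliet -> agree -> juliet

Answer: echo
alpha
golf
foxtrot
foxtrot
echo
juliet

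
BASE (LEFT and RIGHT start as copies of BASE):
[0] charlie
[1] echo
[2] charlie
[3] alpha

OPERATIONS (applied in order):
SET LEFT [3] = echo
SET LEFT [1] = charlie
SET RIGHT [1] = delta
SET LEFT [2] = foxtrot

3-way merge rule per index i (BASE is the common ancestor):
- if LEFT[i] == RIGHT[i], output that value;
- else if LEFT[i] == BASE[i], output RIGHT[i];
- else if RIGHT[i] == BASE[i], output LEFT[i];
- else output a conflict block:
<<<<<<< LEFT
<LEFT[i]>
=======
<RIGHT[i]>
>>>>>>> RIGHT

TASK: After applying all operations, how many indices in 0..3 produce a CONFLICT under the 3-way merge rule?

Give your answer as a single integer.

Final LEFT:  [charlie, charlie, foxtrot, echo]
Final RIGHT: [charlie, delta, charlie, alpha]
i=0: L=charlie R=charlie -> agree -> charlie
i=1: BASE=echo L=charlie R=delta all differ -> CONFLICT
i=2: L=foxtrot, R=charlie=BASE -> take LEFT -> foxtrot
i=3: L=echo, R=alpha=BASE -> take LEFT -> echo
Conflict count: 1

Answer: 1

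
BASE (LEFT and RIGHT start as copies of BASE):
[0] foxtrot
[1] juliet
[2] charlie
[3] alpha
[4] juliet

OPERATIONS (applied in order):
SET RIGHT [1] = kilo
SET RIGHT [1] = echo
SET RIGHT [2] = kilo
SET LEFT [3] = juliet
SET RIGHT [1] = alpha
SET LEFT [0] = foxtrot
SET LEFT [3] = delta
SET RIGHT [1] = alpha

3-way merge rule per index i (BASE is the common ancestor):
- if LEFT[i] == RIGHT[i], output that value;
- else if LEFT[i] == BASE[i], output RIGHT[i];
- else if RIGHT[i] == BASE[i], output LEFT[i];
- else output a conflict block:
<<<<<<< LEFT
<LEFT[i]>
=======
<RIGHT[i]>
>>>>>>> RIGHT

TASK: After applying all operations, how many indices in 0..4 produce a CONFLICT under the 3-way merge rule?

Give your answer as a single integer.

Final LEFT:  [foxtrot, juliet, charlie, delta, juliet]
Final RIGHT: [foxtrot, alpha, kilo, alpha, juliet]
i=0: L=foxtrot R=foxtrot -> agree -> foxtrot
i=1: L=juliet=BASE, R=alpha -> take RIGHT -> alpha
i=2: L=charlie=BASE, R=kilo -> take RIGHT -> kilo
i=3: L=delta, R=alpha=BASE -> take LEFT -> delta
i=4: L=juliet R=juliet -> agree -> juliet
Conflict count: 0

Answer: 0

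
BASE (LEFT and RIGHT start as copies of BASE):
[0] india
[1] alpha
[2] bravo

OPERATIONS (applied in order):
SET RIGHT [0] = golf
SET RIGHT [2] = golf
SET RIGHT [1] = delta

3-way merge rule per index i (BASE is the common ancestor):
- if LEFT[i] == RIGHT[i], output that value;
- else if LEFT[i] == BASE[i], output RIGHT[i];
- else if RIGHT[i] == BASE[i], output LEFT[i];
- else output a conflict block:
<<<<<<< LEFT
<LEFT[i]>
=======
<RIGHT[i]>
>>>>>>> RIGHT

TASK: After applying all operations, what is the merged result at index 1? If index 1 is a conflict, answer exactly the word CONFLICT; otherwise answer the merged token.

Final LEFT:  [india, alpha, bravo]
Final RIGHT: [golf, delta, golf]
i=0: L=india=BASE, R=golf -> take RIGHT -> golf
i=1: L=alpha=BASE, R=delta -> take RIGHT -> delta
i=2: L=bravo=BASE, R=golf -> take RIGHT -> golf
Index 1 -> delta

Answer: delta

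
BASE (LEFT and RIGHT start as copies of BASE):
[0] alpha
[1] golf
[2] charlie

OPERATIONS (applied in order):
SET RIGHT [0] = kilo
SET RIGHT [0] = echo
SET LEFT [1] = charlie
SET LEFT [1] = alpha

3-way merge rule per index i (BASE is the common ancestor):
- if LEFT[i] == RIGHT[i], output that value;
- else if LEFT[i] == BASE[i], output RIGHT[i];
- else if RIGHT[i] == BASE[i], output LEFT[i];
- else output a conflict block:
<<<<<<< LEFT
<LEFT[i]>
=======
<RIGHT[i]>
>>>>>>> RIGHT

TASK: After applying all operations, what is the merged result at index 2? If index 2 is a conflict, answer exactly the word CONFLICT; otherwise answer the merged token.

Answer: charlie

Derivation:
Final LEFT:  [alpha, alpha, charlie]
Final RIGHT: [echo, golf, charlie]
i=0: L=alpha=BASE, R=echo -> take RIGHT -> echo
i=1: L=alpha, R=golf=BASE -> take LEFT -> alpha
i=2: L=charlie R=charlie -> agree -> charlie
Index 2 -> charlie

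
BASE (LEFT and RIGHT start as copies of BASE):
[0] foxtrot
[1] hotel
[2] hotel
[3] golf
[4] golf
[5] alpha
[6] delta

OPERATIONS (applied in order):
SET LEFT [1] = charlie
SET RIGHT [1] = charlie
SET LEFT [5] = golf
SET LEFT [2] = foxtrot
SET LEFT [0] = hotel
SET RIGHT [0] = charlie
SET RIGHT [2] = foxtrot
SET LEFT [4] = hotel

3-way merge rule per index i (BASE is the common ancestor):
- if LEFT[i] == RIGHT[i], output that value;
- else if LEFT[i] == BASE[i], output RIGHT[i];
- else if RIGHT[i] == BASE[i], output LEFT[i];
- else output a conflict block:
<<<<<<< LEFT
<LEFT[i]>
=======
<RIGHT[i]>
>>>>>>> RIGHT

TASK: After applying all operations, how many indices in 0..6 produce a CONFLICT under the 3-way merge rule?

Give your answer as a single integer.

Final LEFT:  [hotel, charlie, foxtrot, golf, hotel, golf, delta]
Final RIGHT: [charlie, charlie, foxtrot, golf, golf, alpha, delta]
i=0: BASE=foxtrot L=hotel R=charlie all differ -> CONFLICT
i=1: L=charlie R=charlie -> agree -> charlie
i=2: L=foxtrot R=foxtrot -> agree -> foxtrot
i=3: L=golf R=golf -> agree -> golf
i=4: L=hotel, R=golf=BASE -> take LEFT -> hotel
i=5: L=golf, R=alpha=BASE -> take LEFT -> golf
i=6: L=delta R=delta -> agree -> delta
Conflict count: 1

Answer: 1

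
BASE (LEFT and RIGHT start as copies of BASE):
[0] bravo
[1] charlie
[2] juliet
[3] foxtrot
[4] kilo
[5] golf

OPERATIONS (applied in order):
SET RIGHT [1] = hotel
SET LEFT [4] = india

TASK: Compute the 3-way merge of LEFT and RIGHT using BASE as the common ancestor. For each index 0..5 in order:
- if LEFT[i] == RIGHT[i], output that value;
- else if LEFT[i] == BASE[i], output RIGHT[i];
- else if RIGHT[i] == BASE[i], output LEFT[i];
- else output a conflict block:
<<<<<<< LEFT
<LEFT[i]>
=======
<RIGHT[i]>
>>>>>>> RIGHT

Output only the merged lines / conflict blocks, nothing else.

Answer: bravo
hotel
juliet
foxtrot
india
golf

Derivation:
Final LEFT:  [bravo, charlie, juliet, foxtrot, india, golf]
Final RIGHT: [bravo, hotel, juliet, foxtrot, kilo, golf]
i=0: L=bravo R=bravo -> agree -> bravo
i=1: L=charlie=BASE, R=hotel -> take RIGHT -> hotel
i=2: L=juliet R=juliet -> agree -> juliet
i=3: L=foxtrot R=foxtrot -> agree -> foxtrot
i=4: L=india, R=kilo=BASE -> take LEFT -> india
i=5: L=golf R=golf -> agree -> golf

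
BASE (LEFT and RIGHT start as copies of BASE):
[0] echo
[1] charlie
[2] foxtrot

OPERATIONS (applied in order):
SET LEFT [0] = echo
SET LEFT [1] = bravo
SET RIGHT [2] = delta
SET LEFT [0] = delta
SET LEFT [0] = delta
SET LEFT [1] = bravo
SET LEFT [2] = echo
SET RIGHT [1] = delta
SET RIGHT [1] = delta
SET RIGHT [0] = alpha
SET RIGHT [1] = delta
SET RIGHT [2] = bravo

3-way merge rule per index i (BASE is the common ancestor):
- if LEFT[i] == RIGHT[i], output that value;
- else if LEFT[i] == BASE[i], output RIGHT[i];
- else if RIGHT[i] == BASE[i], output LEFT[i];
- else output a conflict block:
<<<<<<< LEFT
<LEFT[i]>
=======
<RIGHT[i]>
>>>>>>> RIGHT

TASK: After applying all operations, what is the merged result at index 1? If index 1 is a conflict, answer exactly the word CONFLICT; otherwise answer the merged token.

Answer: CONFLICT

Derivation:
Final LEFT:  [delta, bravo, echo]
Final RIGHT: [alpha, delta, bravo]
i=0: BASE=echo L=delta R=alpha all differ -> CONFLICT
i=1: BASE=charlie L=bravo R=delta all differ -> CONFLICT
i=2: BASE=foxtrot L=echo R=bravo all differ -> CONFLICT
Index 1 -> CONFLICT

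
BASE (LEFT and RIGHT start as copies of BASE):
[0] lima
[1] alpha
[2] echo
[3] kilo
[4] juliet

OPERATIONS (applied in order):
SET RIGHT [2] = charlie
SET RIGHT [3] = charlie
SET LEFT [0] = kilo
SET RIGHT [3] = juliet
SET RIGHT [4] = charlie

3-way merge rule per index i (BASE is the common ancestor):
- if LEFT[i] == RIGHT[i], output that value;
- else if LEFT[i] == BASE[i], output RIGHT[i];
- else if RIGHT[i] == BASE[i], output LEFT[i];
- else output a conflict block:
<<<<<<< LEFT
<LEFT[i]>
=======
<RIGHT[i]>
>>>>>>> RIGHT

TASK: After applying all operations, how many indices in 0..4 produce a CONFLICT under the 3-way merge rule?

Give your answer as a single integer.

Final LEFT:  [kilo, alpha, echo, kilo, juliet]
Final RIGHT: [lima, alpha, charlie, juliet, charlie]
i=0: L=kilo, R=lima=BASE -> take LEFT -> kilo
i=1: L=alpha R=alpha -> agree -> alpha
i=2: L=echo=BASE, R=charlie -> take RIGHT -> charlie
i=3: L=kilo=BASE, R=juliet -> take RIGHT -> juliet
i=4: L=juliet=BASE, R=charlie -> take RIGHT -> charlie
Conflict count: 0

Answer: 0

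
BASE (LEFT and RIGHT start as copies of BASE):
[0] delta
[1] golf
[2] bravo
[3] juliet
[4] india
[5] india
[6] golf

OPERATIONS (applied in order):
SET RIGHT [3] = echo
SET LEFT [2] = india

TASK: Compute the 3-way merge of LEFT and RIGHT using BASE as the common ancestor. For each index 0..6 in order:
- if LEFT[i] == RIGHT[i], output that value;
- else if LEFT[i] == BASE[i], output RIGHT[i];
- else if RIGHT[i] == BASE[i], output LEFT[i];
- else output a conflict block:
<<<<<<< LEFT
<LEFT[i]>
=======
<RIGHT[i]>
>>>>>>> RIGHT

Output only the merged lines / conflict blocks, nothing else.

Answer: delta
golf
india
echo
india
india
golf

Derivation:
Final LEFT:  [delta, golf, india, juliet, india, india, golf]
Final RIGHT: [delta, golf, bravo, echo, india, india, golf]
i=0: L=delta R=delta -> agree -> delta
i=1: L=golf R=golf -> agree -> golf
i=2: L=india, R=bravo=BASE -> take LEFT -> india
i=3: L=juliet=BASE, R=echo -> take RIGHT -> echo
i=4: L=india R=india -> agree -> india
i=5: L=india R=india -> agree -> india
i=6: L=golf R=golf -> agree -> golf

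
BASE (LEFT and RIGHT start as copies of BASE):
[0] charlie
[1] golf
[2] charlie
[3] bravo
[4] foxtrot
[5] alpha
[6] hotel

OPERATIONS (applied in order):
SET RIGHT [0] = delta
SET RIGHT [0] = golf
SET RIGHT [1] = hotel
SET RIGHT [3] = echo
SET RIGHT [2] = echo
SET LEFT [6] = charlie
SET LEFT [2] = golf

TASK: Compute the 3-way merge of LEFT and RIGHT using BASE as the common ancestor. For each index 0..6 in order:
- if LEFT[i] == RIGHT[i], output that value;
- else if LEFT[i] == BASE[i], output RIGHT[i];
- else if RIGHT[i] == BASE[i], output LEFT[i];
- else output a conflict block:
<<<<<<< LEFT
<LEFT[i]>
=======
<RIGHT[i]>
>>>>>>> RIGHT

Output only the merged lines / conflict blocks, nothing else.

Final LEFT:  [charlie, golf, golf, bravo, foxtrot, alpha, charlie]
Final RIGHT: [golf, hotel, echo, echo, foxtrot, alpha, hotel]
i=0: L=charlie=BASE, R=golf -> take RIGHT -> golf
i=1: L=golf=BASE, R=hotel -> take RIGHT -> hotel
i=2: BASE=charlie L=golf R=echo all differ -> CONFLICT
i=3: L=bravo=BASE, R=echo -> take RIGHT -> echo
i=4: L=foxtrot R=foxtrot -> agree -> foxtrot
i=5: L=alpha R=alpha -> agree -> alpha
i=6: L=charlie, R=hotel=BASE -> take LEFT -> charlie

Answer: golf
hotel
<<<<<<< LEFT
golf
=======
echo
>>>>>>> RIGHT
echo
foxtrot
alpha
charlie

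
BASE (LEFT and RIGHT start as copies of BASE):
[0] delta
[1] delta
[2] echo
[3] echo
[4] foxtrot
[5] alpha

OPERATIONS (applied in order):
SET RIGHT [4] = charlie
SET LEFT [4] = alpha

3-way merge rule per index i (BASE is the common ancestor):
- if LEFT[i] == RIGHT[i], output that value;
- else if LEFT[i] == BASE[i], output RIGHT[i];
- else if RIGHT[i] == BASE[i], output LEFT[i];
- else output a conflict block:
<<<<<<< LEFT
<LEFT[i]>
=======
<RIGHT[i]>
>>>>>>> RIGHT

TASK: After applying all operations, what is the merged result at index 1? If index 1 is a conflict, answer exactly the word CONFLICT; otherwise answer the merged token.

Answer: delta

Derivation:
Final LEFT:  [delta, delta, echo, echo, alpha, alpha]
Final RIGHT: [delta, delta, echo, echo, charlie, alpha]
i=0: L=delta R=delta -> agree -> delta
i=1: L=delta R=delta -> agree -> delta
i=2: L=echo R=echo -> agree -> echo
i=3: L=echo R=echo -> agree -> echo
i=4: BASE=foxtrot L=alpha R=charlie all differ -> CONFLICT
i=5: L=alpha R=alpha -> agree -> alpha
Index 1 -> delta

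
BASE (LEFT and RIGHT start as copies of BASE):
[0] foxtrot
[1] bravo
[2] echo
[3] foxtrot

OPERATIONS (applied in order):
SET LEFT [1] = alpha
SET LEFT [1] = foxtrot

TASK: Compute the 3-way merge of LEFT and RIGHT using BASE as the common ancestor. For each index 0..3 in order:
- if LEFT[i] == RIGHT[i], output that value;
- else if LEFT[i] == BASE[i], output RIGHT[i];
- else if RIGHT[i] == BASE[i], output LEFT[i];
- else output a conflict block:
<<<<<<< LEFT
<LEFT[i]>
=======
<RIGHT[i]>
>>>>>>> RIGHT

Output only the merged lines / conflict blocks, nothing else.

Final LEFT:  [foxtrot, foxtrot, echo, foxtrot]
Final RIGHT: [foxtrot, bravo, echo, foxtrot]
i=0: L=foxtrot R=foxtrot -> agree -> foxtrot
i=1: L=foxtrot, R=bravo=BASE -> take LEFT -> foxtrot
i=2: L=echo R=echo -> agree -> echo
i=3: L=foxtrot R=foxtrot -> agree -> foxtrot

Answer: foxtrot
foxtrot
echo
foxtrot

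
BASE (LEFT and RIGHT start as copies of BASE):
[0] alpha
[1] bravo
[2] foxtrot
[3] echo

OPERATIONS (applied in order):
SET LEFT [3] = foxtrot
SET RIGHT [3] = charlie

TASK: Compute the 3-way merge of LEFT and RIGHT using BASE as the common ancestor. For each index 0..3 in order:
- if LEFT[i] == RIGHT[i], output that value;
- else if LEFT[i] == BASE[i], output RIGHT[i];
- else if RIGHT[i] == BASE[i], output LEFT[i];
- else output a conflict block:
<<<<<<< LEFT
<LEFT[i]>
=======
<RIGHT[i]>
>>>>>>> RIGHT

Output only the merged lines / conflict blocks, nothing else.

Answer: alpha
bravo
foxtrot
<<<<<<< LEFT
foxtrot
=======
charlie
>>>>>>> RIGHT

Derivation:
Final LEFT:  [alpha, bravo, foxtrot, foxtrot]
Final RIGHT: [alpha, bravo, foxtrot, charlie]
i=0: L=alpha R=alpha -> agree -> alpha
i=1: L=bravo R=bravo -> agree -> bravo
i=2: L=foxtrot R=foxtrot -> agree -> foxtrot
i=3: BASE=echo L=foxtrot R=charlie all differ -> CONFLICT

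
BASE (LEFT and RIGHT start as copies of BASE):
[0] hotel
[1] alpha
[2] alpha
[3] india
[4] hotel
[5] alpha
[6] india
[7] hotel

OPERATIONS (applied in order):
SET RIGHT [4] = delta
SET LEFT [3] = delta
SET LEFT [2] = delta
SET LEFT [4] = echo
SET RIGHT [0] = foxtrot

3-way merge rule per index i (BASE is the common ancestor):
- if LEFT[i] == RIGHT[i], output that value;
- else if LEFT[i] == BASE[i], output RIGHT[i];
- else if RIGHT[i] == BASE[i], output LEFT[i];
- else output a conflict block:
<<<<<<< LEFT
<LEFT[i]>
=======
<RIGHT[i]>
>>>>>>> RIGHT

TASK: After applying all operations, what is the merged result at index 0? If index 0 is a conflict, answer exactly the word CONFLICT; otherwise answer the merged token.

Answer: foxtrot

Derivation:
Final LEFT:  [hotel, alpha, delta, delta, echo, alpha, india, hotel]
Final RIGHT: [foxtrot, alpha, alpha, india, delta, alpha, india, hotel]
i=0: L=hotel=BASE, R=foxtrot -> take RIGHT -> foxtrot
i=1: L=alpha R=alpha -> agree -> alpha
i=2: L=delta, R=alpha=BASE -> take LEFT -> delta
i=3: L=delta, R=india=BASE -> take LEFT -> delta
i=4: BASE=hotel L=echo R=delta all differ -> CONFLICT
i=5: L=alpha R=alpha -> agree -> alpha
i=6: L=india R=india -> agree -> india
i=7: L=hotel R=hotel -> agree -> hotel
Index 0 -> foxtrot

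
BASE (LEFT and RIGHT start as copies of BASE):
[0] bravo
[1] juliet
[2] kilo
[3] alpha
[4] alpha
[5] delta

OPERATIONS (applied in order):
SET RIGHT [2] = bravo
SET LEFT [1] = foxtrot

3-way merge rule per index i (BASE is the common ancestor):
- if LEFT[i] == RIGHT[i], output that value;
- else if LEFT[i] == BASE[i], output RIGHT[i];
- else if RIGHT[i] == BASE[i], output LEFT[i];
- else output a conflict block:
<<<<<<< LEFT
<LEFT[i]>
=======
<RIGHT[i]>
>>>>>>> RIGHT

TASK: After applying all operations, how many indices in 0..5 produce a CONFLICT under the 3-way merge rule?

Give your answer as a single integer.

Final LEFT:  [bravo, foxtrot, kilo, alpha, alpha, delta]
Final RIGHT: [bravo, juliet, bravo, alpha, alpha, delta]
i=0: L=bravo R=bravo -> agree -> bravo
i=1: L=foxtrot, R=juliet=BASE -> take LEFT -> foxtrot
i=2: L=kilo=BASE, R=bravo -> take RIGHT -> bravo
i=3: L=alpha R=alpha -> agree -> alpha
i=4: L=alpha R=alpha -> agree -> alpha
i=5: L=delta R=delta -> agree -> delta
Conflict count: 0

Answer: 0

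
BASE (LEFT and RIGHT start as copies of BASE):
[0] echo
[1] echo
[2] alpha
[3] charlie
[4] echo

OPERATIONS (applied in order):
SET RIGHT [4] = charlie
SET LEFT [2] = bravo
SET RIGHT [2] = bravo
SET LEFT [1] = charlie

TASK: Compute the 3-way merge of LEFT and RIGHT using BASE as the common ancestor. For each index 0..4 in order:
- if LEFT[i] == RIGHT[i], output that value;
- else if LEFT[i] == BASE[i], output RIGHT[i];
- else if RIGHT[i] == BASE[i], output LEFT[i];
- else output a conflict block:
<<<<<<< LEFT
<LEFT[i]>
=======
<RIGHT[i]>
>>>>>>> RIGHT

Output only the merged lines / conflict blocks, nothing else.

Final LEFT:  [echo, charlie, bravo, charlie, echo]
Final RIGHT: [echo, echo, bravo, charlie, charlie]
i=0: L=echo R=echo -> agree -> echo
i=1: L=charlie, R=echo=BASE -> take LEFT -> charlie
i=2: L=bravo R=bravo -> agree -> bravo
i=3: L=charlie R=charlie -> agree -> charlie
i=4: L=echo=BASE, R=charlie -> take RIGHT -> charlie

Answer: echo
charlie
bravo
charlie
charlie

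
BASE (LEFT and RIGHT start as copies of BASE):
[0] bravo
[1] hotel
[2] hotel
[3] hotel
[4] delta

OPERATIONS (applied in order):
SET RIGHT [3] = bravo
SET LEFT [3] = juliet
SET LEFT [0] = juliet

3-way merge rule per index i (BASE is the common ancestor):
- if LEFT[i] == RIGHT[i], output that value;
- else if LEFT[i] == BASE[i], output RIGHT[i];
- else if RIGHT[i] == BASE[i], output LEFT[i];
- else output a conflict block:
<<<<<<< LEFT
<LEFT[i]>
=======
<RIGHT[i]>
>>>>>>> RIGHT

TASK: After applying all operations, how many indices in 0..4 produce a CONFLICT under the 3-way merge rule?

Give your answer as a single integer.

Final LEFT:  [juliet, hotel, hotel, juliet, delta]
Final RIGHT: [bravo, hotel, hotel, bravo, delta]
i=0: L=juliet, R=bravo=BASE -> take LEFT -> juliet
i=1: L=hotel R=hotel -> agree -> hotel
i=2: L=hotel R=hotel -> agree -> hotel
i=3: BASE=hotel L=juliet R=bravo all differ -> CONFLICT
i=4: L=delta R=delta -> agree -> delta
Conflict count: 1

Answer: 1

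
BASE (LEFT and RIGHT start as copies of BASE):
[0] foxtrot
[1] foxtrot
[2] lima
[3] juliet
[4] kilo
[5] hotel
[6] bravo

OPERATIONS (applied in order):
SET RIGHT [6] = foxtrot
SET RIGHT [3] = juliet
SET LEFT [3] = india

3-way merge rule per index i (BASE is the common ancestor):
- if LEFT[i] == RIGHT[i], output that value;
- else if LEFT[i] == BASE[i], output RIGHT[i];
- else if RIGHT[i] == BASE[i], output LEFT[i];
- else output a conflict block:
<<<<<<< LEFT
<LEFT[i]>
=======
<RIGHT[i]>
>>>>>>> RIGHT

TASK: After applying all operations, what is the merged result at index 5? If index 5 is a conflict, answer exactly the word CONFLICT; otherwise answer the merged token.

Final LEFT:  [foxtrot, foxtrot, lima, india, kilo, hotel, bravo]
Final RIGHT: [foxtrot, foxtrot, lima, juliet, kilo, hotel, foxtrot]
i=0: L=foxtrot R=foxtrot -> agree -> foxtrot
i=1: L=foxtrot R=foxtrot -> agree -> foxtrot
i=2: L=lima R=lima -> agree -> lima
i=3: L=india, R=juliet=BASE -> take LEFT -> india
i=4: L=kilo R=kilo -> agree -> kilo
i=5: L=hotel R=hotel -> agree -> hotel
i=6: L=bravo=BASE, R=foxtrot -> take RIGHT -> foxtrot
Index 5 -> hotel

Answer: hotel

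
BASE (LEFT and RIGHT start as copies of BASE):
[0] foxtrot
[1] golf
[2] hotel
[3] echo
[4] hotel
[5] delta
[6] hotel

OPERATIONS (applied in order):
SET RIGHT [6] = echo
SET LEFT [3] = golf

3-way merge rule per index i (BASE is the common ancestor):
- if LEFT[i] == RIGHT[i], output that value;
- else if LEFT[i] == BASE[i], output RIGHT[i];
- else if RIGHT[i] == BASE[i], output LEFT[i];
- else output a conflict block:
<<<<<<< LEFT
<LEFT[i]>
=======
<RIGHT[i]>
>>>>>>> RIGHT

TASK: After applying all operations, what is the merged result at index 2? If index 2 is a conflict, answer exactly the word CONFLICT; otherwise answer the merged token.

Final LEFT:  [foxtrot, golf, hotel, golf, hotel, delta, hotel]
Final RIGHT: [foxtrot, golf, hotel, echo, hotel, delta, echo]
i=0: L=foxtrot R=foxtrot -> agree -> foxtrot
i=1: L=golf R=golf -> agree -> golf
i=2: L=hotel R=hotel -> agree -> hotel
i=3: L=golf, R=echo=BASE -> take LEFT -> golf
i=4: L=hotel R=hotel -> agree -> hotel
i=5: L=delta R=delta -> agree -> delta
i=6: L=hotel=BASE, R=echo -> take RIGHT -> echo
Index 2 -> hotel

Answer: hotel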